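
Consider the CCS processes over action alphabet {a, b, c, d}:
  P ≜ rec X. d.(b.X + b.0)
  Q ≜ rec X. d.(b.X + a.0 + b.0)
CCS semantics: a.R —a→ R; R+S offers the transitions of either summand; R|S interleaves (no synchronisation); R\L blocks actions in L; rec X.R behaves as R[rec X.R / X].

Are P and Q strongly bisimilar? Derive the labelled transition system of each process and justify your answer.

not bisimilar

P's transition system — 3 states:
  s0 = rec X. d.(b.X + b.0) :: —d→ s1
  s1 = b.(rec X. d.(b.X + b.0)) + b.0 :: —b→ s0, —b→ s2
  s2 = 0 :: deadlocked
Q's transition system — 3 states:
  t0 = rec X. d.(b.X + a.0 + b.0) :: —d→ t1
  t1 = b.(rec X. d.(b.X + a.0 + b.0)) + a.0 + b.0 :: —a→ t2, —b→ t0, —b→ t2
  t2 = 0 :: deadlocked
Coarsest stable partition (strong bisimilarity classes):
  B0 = {s0}
  B1 = {s1}
  B2 = {s2, t2}
  B3 = {t0}
  B4 = {t1}
s0 ∈ B0, t0 ∈ B3 → different blocks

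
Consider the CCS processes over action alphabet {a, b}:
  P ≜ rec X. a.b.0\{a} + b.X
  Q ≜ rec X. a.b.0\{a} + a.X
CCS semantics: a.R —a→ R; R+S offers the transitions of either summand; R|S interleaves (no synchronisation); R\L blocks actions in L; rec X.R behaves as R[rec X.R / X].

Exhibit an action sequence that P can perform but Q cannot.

b

P's transition system — 3 states:
  m0 = rec X. a.b.0\{a} + b.X :: -a-> m1, -b-> m0
  m1 = b.0\{a} :: -b-> m2
  m2 = 0\{a} :: stopped
Q's transition system — 3 states:
  n0 = rec X. a.b.0\{a} + a.X :: -a-> n0, -a-> n1
  n1 = b.0\{a} :: -b-> n2
  n2 = 0\{a} :: stopped
Trace ⟨b⟩ through P, begin at {m0}:
  after b @ step 1: {m0}
  — P admits the full trace.
Trace ⟨b⟩ through Q, begin at {n0}:
  after b @ step 1: no successor for Q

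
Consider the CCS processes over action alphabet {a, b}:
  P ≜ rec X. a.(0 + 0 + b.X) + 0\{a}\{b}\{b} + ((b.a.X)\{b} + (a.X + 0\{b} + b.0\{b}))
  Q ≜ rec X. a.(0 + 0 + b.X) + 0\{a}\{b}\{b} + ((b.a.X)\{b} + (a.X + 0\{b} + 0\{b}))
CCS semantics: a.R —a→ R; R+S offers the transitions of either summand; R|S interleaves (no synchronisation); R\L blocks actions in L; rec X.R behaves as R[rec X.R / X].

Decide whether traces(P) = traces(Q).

Reachable graph of P (3 states):
  s0 = rec X. a.(0 + 0 + b.X) + 0\{a}\{b}\{b} + ((b.a.X)\{b} + (a.X + 0\{b} + b.0\{b})) | =a=> s0, =a=> s1, =b=> s2
  s1 = 0 + 0 + b.(rec X. a.(0 + 0 + b.X) + 0\{a}\{b}\{b} + ((b.a.X)\{b} + (a.X + 0\{b} + b.0\{b}))) | =b=> s0
  s2 = 0\{b} | ·
Reachable graph of Q (2 states):
  t0 = rec X. a.(0 + 0 + b.X) + 0\{a}\{b}\{b} + ((b.a.X)\{b} + (a.X + 0\{b} + 0\{b})) | =a=> t0, =a=> t1
  t1 = 0 + 0 + b.(rec X. a.(0 + 0 + b.X) + 0\{a}\{b}\{b} + ((b.a.X)\{b} + (a.X + 0\{b} + 0\{b}))) | =b=> t0
Trace ⟨b⟩ through P, begin at {s0}:
  after b @ step 1: {s2}
  P completes σ.
Trace ⟨b⟩ through Q, begin at {t0}:
  after b @ step 1: ∅ (Q stuck)

traces(P) ≠ traces(Q) — witness ⟨b⟩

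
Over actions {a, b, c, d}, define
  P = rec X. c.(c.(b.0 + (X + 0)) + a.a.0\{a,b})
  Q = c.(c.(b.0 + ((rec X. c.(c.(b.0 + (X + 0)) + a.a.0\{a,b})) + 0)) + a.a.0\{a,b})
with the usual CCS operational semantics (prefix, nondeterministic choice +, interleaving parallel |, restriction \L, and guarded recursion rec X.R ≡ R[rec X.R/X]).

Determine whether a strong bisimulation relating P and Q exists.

P's transition system — 6 states:
  p0 = rec X. c.(c.(b.0 + (X + 0)) + a.a.0\{a,b}) → ··c··> p1
  p1 = c.(b.0 + ((rec X. c.(c.(b.0 + (X + 0)) + a.a.0\{a,b})) + 0)) + a.a.0\{a,b} → ··a··> p2, ··c··> p3
  p2 = a.0\{a,b} → ··a··> p4
  p3 = b.0 + ((rec X. c.(c.(b.0 + (X + 0)) + a.a.0\{a,b})) + 0) → ··b··> p5, ··c··> p1
  p4 = 0\{a,b} → deadlocked
  p5 = 0 → deadlocked
Q's transition system — 6 states:
  q0 = c.(c.(b.0 + ((rec X. c.(c.(b.0 + (X + 0)) + a.a.0\{a,b})) + 0)) + a.a.0\{a,b}) → ··c··> q1
  q1 = c.(b.0 + ((rec X. c.(c.(b.0 + (X + 0)) + a.a.0\{a,b})) + 0)) + a.a.0\{a,b} → ··a··> q2, ··c··> q3
  q2 = a.0\{a,b} → ··a··> q4
  q3 = b.0 + ((rec X. c.(c.(b.0 + (X + 0)) + a.a.0\{a,b})) + 0) → ··b··> q5, ··c··> q1
  q4 = 0\{a,b} → deadlocked
  q5 = 0 → deadlocked
Partition-refinement fixed point:
  B0 = {p0, q0}
  B1 = {p1, q1}
  B2 = {p3, q3}
  B3 = {p4, p5, q4, q5}
  B4 = {p2, q2}
p0 ∈ B0, q0 ∈ B0 → same block

P ~ Q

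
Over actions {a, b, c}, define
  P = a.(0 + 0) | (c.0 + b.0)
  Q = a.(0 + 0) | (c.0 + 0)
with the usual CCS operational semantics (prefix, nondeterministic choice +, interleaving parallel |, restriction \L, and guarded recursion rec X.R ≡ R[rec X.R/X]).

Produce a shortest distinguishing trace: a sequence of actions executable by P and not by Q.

b

LTS(P): 4 reachable states
  p0 = a.(0 + 0) | (c.0 + b.0) → -a-> p1, -b-> p2, -c-> p2
  p1 = (0 + 0) | (c.0 + b.0) → -b-> p3, -c-> p3
  p2 = a.(0 + 0) | 0 → -a-> p3
  p3 = (0 + 0) | 0 → stopped
LTS(Q): 4 reachable states
  q0 = a.(0 + 0) | (c.0 + 0) → -a-> q1, -c-> q2
  q1 = (0 + 0) | (c.0 + 0) → -c-> q3
  q2 = a.(0 + 0) | 0 → -a-> q3
  q3 = (0 + 0) | 0 → stopped
Executing b from P (initial set {p0}):
  after b @ step 1: {p2}
  ✓ P
Executing b from Q (initial set {q0}):
  after b @ step 1: ∅ (Q stuck)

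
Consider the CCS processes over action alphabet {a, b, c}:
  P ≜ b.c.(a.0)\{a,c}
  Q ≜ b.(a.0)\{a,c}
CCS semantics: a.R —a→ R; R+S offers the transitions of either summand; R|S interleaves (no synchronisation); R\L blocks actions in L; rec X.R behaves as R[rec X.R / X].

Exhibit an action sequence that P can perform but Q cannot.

P's transition system — 3 states:
  m0 = b.c.(a.0)\{a,c} → ··b··> m1
  m1 = c.(a.0)\{a,c} → ··c··> m2
  m2 = (a.0)\{a,c} → ∅
Q's transition system — 2 states:
  n0 = b.(a.0)\{a,c} → ··b··> n1
  n1 = (a.0)\{a,c} → ∅
Trace ⟨bc⟩ through P, begin at {m0}:
  after b @ step 1: {m1}
  after c @ step 2: {m2}
  P completes σ.
Trace ⟨bc⟩ through Q, begin at {n0}:
  after b @ step 1: {n1}
  after c @ step 2: ∅  — Q cannot continue

bc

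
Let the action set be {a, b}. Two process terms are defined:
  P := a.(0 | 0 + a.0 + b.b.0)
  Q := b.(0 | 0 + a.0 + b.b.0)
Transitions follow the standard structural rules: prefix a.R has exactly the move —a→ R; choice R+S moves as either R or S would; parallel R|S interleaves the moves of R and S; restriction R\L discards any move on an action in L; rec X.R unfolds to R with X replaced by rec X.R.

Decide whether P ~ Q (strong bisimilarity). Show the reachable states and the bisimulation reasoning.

P ≁ Q

P's transition system — 4 states:
  p0 = a.(0 | 0 + a.0 + b.b.0) | =a=> p1
  p1 = 0 | 0 + a.0 + b.b.0 | =a=> p2, =b=> p3
  p2 = 0 | (no moves)
  p3 = b.0 | =b=> p2
Q's transition system — 4 states:
  q0 = b.(0 | 0 + a.0 + b.b.0) | =b=> q1
  q1 = 0 | 0 + a.0 + b.b.0 | =a=> q2, =b=> q3
  q2 = 0 | (no moves)
  q3 = b.0 | =b=> q2
Coarsest stable partition (strong bisimilarity classes):
  B0 = {p0}
  B1 = {p1, q1}
  B2 = {p2, q2}
  B3 = {p3, q3}
  B4 = {q0}
p0 ∈ B0, q0 ∈ B4 → different blocks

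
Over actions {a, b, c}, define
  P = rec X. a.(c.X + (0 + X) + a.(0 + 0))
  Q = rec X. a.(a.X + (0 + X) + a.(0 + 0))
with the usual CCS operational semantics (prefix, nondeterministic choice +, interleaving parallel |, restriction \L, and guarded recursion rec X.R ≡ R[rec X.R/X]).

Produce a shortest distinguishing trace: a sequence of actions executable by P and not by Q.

LTS(P): 3 reachable states
  m0 = rec X. a.(c.X + (0 + X) + a.(0 + 0)) has moves =a=> m1
  m1 = c.(rec X. a.(c.X + (0 + X) + a.(0 + 0))) + (0 + (rec X. a.(c.X + (0 + X) + a.(0 + 0)))) + a.(0 + 0) has moves =a=> m1, =a=> m2, =c=> m0
  m2 = 0 + 0 has moves ∅
LTS(Q): 3 reachable states
  n0 = rec X. a.(a.X + (0 + X) + a.(0 + 0)) has moves =a=> n1
  n1 = a.(rec X. a.(a.X + (0 + X) + a.(0 + 0))) + (0 + (rec X. a.(a.X + (0 + X) + a.(0 + 0)))) + a.(0 + 0) has moves =a=> n0, =a=> n1, =a=> n2
  n2 = 0 + 0 has moves ∅
Trace ⟨ac⟩ through P, begin at {m0}:
  [1] a ⇒ {m1}
  [2] c ⇒ {m0}
  ✓ P
Trace ⟨ac⟩ through Q, begin at {n0}:
  [1] a ⇒ {n1}
  [2] c ⇒ no successor for Q

ac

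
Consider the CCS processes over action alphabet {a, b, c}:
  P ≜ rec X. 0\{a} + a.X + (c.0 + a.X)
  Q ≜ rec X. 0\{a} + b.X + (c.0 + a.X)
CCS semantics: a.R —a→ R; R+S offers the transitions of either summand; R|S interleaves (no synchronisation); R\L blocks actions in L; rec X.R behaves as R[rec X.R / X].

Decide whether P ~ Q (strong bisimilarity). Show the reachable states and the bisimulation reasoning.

Reachable graph of P (2 states):
  p0 = rec X. 0\{a} + a.X + (c.0 + a.X) :: —a→ p0, —c→ p1
  p1 = 0 :: ·
Reachable graph of Q (2 states):
  q0 = rec X. 0\{a} + b.X + (c.0 + a.X) :: —a→ q0, —b→ q0, —c→ q1
  q1 = 0 :: ·
Bisimilarity quotient blocks:
  B0 = {p0}
  B1 = {p1, q1}
  B2 = {q0}
p0 ∈ B0, q0 ∈ B2 → different blocks

not bisimilar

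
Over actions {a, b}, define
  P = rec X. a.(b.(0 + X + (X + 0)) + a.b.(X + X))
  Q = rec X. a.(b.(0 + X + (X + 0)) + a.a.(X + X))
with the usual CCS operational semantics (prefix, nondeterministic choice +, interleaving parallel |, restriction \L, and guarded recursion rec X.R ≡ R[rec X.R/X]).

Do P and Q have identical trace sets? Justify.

trace-distinct — witness ⟨aab⟩

LTS(P): 5 reachable states
  s0 = rec X. a.(b.(0 + X + (X + 0)) + a.b.(X + X)) has moves -a-> s1
  s1 = b.(0 + (rec X. a.(b.(0 + X + (X + 0)) + a.b.(X + X))) + ((rec X. a.(b.(0 + X + (X + 0)) + a.b.(X + X))) + 0)) + a.b.((rec X. a.(b.(0 + X + (X + 0)) + a.b.(X + X))) + (rec X. a.(b.(0 + X + (X + 0)) + a.b.(X + X)))) has moves -a-> s2, -b-> s3
  s2 = b.((rec X. a.(b.(0 + X + (X + 0)) + a.b.(X + X))) + (rec X. a.(b.(0 + X + (X + 0)) + a.b.(X + X)))) has moves -b-> s4
  s3 = 0 + (rec X. a.(b.(0 + X + (X + 0)) + a.b.(X + X))) + ((rec X. a.(b.(0 + X + (X + 0)) + a.b.(X + X))) + 0) has moves -a-> s1
  s4 = (rec X. a.(b.(0 + X + (X + 0)) + a.b.(X + X))) + (rec X. a.(b.(0 + X + (X + 0)) + a.b.(X + X))) has moves -a-> s1
LTS(Q): 5 reachable states
  t0 = rec X. a.(b.(0 + X + (X + 0)) + a.a.(X + X)) has moves -a-> t1
  t1 = b.(0 + (rec X. a.(b.(0 + X + (X + 0)) + a.a.(X + X))) + ((rec X. a.(b.(0 + X + (X + 0)) + a.a.(X + X))) + 0)) + a.a.((rec X. a.(b.(0 + X + (X + 0)) + a.a.(X + X))) + (rec X. a.(b.(0 + X + (X + 0)) + a.a.(X + X)))) has moves -a-> t2, -b-> t3
  t2 = a.((rec X. a.(b.(0 + X + (X + 0)) + a.a.(X + X))) + (rec X. a.(b.(0 + X + (X + 0)) + a.a.(X + X)))) has moves -a-> t4
  t3 = 0 + (rec X. a.(b.(0 + X + (X + 0)) + a.a.(X + X))) + ((rec X. a.(b.(0 + X + (X + 0)) + a.a.(X + X))) + 0) has moves -a-> t1
  t4 = (rec X. a.(b.(0 + X + (X + 0)) + a.a.(X + X))) + (rec X. a.(b.(0 + X + (X + 0)) + a.a.(X + X))) has moves -a-> t1
Trace ⟨aab⟩ through P, begin at {s0}:
  [1] a ⇒ {s1}
  [2] a ⇒ {s2}
  [3] b ⇒ {s4}
  — P admits the full trace.
Trace ⟨aab⟩ through Q, begin at {t0}:
  [1] a ⇒ {t1}
  [2] a ⇒ {t2}
  [3] b ⇒ ∅ (Q stuck)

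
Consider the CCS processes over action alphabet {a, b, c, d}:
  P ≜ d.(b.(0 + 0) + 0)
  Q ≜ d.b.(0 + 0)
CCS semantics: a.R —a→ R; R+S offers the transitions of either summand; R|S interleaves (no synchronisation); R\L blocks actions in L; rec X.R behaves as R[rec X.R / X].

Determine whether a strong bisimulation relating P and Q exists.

bisimilar

Reachable graph of P (3 states):
  p0 = d.(b.(0 + 0) + 0) ⊢ —d→ p1
  p1 = b.(0 + 0) + 0 ⊢ —b→ p2
  p2 = 0 + 0 ⊢ deadlocked
Reachable graph of Q (3 states):
  q0 = d.b.(0 + 0) ⊢ —d→ q1
  q1 = b.(0 + 0) ⊢ —b→ q2
  q2 = 0 + 0 ⊢ deadlocked
Bisimilarity quotient blocks:
  B0 = {p0, q0}
  B1 = {p1, q1}
  B2 = {p2, q2}
p0 ∈ B0, q0 ∈ B0 → same block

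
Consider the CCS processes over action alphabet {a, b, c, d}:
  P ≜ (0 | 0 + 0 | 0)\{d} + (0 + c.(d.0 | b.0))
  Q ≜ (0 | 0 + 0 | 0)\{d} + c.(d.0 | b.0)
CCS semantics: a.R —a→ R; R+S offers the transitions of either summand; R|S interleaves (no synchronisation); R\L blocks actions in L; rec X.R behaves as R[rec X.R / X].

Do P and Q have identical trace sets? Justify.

traces(P) = traces(Q)

Reachable graph of P (5 states):
  p0 = (0 | 0 + 0 | 0)\{d} + (0 + c.(d.0 | b.0)) ⊢ --c--▸ p1
  p1 = d.0 | b.0 ⊢ --b--▸ p2, --d--▸ p3
  p2 = d.0 | 0 ⊢ --d--▸ p4
  p3 = 0 | b.0 ⊢ --b--▸ p4
  p4 = 0 | 0 ⊢ deadlocked
Reachable graph of Q (5 states):
  q0 = (0 | 0 + 0 | 0)\{d} + c.(d.0 | b.0) ⊢ --c--▸ q1
  q1 = d.0 | b.0 ⊢ --b--▸ q2, --d--▸ q3
  q2 = d.0 | 0 ⊢ --d--▸ q4
  q3 = 0 | b.0 ⊢ --b--▸ q4
  q4 = 0 | 0 ⊢ deadlocked
Bisimilarity quotient blocks:
  B0 = {p0, q0}
  B1 = {p1, q1}
  B2 = {p2, q2}
  B3 = {p4, q4}
  B4 = {p3, q3}
p0 ∈ B0, q0 ∈ B0 → same block
Bisimilar ⇒ trace-equivalent.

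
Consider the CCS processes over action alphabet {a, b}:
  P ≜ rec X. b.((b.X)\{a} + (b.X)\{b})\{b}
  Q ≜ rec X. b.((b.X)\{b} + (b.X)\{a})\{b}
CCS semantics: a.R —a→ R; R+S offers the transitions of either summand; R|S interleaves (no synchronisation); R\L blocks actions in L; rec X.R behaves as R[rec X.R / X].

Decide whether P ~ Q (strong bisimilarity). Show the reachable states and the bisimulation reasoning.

bisimilar

Reachable graph of P (2 states):
  s0 = rec X. b.((b.X)\{a} + (b.X)\{b})\{b} → --b--▸ s1
  s1 = ((b.(rec X. b.((b.X)\{a} + (b.X)\{b})\{b}))\{a} + (b.(rec X. b.((b.X)\{a} + (b.X)\{b})\{b}))\{b})\{b} → ∅
Reachable graph of Q (2 states):
  t0 = rec X. b.((b.X)\{b} + (b.X)\{a})\{b} → --b--▸ t1
  t1 = ((b.(rec X. b.((b.X)\{b} + (b.X)\{a})\{b}))\{b} + (b.(rec X. b.((b.X)\{b} + (b.X)\{a})\{b}))\{a})\{b} → ∅
Partition-refinement fixed point:
  B0 = {s0, t0}
  B1 = {s1, t1}
s0 ∈ B0, t0 ∈ B0 → same block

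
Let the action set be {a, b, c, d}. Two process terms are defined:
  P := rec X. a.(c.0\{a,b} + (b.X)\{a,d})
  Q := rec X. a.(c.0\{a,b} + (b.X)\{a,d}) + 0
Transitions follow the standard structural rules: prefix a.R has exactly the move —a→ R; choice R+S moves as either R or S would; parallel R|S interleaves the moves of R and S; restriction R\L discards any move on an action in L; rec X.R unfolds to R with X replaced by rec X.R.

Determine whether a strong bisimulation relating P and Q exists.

LTS(P): 4 reachable states
  u0 = rec X. a.(c.0\{a,b} + (b.X)\{a,d}) | -a-> u1
  u1 = c.0\{a,b} + (b.(rec X. a.(c.0\{a,b} + (b.X)\{a,d})))\{a,d} | -b-> u2, -c-> u3
  u2 = (rec X. a.(c.0\{a,b} + (b.X)\{a,d}))\{a,d} | (no moves)
  u3 = 0\{a,b} | (no moves)
LTS(Q): 4 reachable states
  v0 = rec X. a.(c.0\{a,b} + (b.X)\{a,d}) + 0 | -a-> v1
  v1 = c.0\{a,b} + (b.(rec X. a.(c.0\{a,b} + (b.X)\{a,d}) + 0))\{a,d} | -b-> v2, -c-> v3
  v2 = (rec X. a.(c.0\{a,b} + (b.X)\{a,d}) + 0)\{a,d} | (no moves)
  v3 = 0\{a,b} | (no moves)
Bisimilarity quotient blocks:
  B0 = {u0, v0}
  B1 = {u1, v1}
  B2 = {u2, u3, v2, v3}
u0 ∈ B0, v0 ∈ B0 → same block

YES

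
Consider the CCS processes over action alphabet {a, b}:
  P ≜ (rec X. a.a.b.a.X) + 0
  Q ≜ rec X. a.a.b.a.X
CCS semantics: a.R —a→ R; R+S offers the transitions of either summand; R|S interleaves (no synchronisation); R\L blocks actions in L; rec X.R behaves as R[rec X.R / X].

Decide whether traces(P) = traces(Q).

Reachable graph of P (5 states):
  m0 = (rec X. a.a.b.a.X) + 0 ⊢ --a--▸ m1
  m1 = a.b.a.(rec X. a.a.b.a.X) ⊢ --a--▸ m2
  m2 = b.a.(rec X. a.a.b.a.X) ⊢ --b--▸ m3
  m3 = a.(rec X. a.a.b.a.X) ⊢ --a--▸ m4
  m4 = rec X. a.a.b.a.X ⊢ --a--▸ m1
Reachable graph of Q (4 states):
  n0 = rec X. a.a.b.a.X ⊢ --a--▸ n1
  n1 = a.b.a.(rec X. a.a.b.a.X) ⊢ --a--▸ n2
  n2 = b.a.(rec X. a.a.b.a.X) ⊢ --b--▸ n3
  n3 = a.(rec X. a.a.b.a.X) ⊢ --a--▸ n0
Coarsest stable partition (strong bisimilarity classes):
  B0 = {m0, m4, n0}
  B1 = {m1, n1}
  B2 = {m2, n2}
  B3 = {m3, n3}
m0 ∈ B0, n0 ∈ B0 → same block
Bisimilar ⇒ trace-equivalent.

trace-equivalent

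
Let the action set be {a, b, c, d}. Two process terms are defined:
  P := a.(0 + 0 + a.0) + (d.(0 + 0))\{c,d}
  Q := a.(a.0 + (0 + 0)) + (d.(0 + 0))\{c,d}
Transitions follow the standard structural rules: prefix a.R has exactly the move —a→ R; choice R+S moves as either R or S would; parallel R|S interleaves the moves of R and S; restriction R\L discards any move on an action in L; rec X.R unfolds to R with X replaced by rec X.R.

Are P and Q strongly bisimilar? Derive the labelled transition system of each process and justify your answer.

LTS(P): 3 reachable states
  p0 = a.(0 + 0 + a.0) + (d.(0 + 0))\{c,d} → -a-> p1
  p1 = 0 + 0 + a.0 → -a-> p2
  p2 = 0 → (no moves)
LTS(Q): 3 reachable states
  q0 = a.(a.0 + (0 + 0)) + (d.(0 + 0))\{c,d} → -a-> q1
  q1 = a.0 + (0 + 0) → -a-> q2
  q2 = 0 → (no moves)
Coarsest stable partition (strong bisimilarity classes):
  B0 = {p0, q0}
  B1 = {p1, q1}
  B2 = {p2, q2}
p0 ∈ B0, q0 ∈ B0 → same block

bisimilar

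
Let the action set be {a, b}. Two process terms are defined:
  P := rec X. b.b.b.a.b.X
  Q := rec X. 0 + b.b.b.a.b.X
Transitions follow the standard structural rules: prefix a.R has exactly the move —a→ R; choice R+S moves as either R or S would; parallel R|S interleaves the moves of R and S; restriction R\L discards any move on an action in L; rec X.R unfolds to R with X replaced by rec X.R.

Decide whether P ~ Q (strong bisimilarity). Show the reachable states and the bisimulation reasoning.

YES

P's transition system — 5 states:
  u0 = rec X. b.b.b.a.b.X ⊢ =b=> u1
  u1 = b.b.a.b.(rec X. b.b.b.a.b.X) ⊢ =b=> u2
  u2 = b.a.b.(rec X. b.b.b.a.b.X) ⊢ =b=> u3
  u3 = a.b.(rec X. b.b.b.a.b.X) ⊢ =a=> u4
  u4 = b.(rec X. b.b.b.a.b.X) ⊢ =b=> u0
Q's transition system — 5 states:
  v0 = rec X. 0 + b.b.b.a.b.X ⊢ =b=> v1
  v1 = b.b.a.b.(rec X. 0 + b.b.b.a.b.X) ⊢ =b=> v2
  v2 = b.a.b.(rec X. 0 + b.b.b.a.b.X) ⊢ =b=> v3
  v3 = a.b.(rec X. 0 + b.b.b.a.b.X) ⊢ =a=> v4
  v4 = b.(rec X. 0 + b.b.b.a.b.X) ⊢ =b=> v0
Bisimilarity quotient blocks:
  B0 = {u0, v0}
  B1 = {u1, v1}
  B2 = {u2, v2}
  B3 = {u3, v3}
  B4 = {u4, v4}
u0 ∈ B0, v0 ∈ B0 → same block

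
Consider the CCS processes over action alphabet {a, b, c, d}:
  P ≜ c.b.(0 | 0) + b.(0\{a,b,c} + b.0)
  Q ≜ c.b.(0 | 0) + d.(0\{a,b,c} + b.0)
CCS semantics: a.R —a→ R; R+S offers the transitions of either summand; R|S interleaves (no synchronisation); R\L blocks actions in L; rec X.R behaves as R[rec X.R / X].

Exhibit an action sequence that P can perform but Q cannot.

b

LTS(P): 5 reachable states
  u0 = c.b.(0 | 0) + b.(0\{a,b,c} + b.0) | —b→ u1, —c→ u2
  u1 = 0\{a,b,c} + b.0 | —b→ u3
  u2 = b.(0 | 0) | —b→ u4
  u3 = 0 | ∅
  u4 = 0 | 0 | ∅
LTS(Q): 5 reachable states
  v0 = c.b.(0 | 0) + d.(0\{a,b,c} + b.0) | —c→ v1, —d→ v2
  v1 = b.(0 | 0) | —b→ v3
  v2 = 0\{a,b,c} + b.0 | —b→ v4
  v3 = 0 | 0 | ∅
  v4 = 0 | ∅
Trace ⟨b⟩ through P, begin at {u0}:
  after b @ step 1: {u1}
  — P admits the full trace.
Trace ⟨b⟩ through Q, begin at {v0}:
  after b @ step 1: ∅ (Q stuck)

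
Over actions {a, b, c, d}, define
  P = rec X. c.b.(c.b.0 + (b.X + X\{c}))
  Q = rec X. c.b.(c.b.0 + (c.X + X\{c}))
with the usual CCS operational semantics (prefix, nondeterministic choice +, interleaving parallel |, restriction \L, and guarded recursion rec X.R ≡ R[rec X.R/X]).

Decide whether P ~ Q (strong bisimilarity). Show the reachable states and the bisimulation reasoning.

LTS(P): 5 reachable states
  p0 = rec X. c.b.(c.b.0 + (b.X + X\{c})) ⊢ --c--▸ p1
  p1 = b.(c.b.0 + (b.(rec X. c.b.(c.b.0 + (b.X + X\{c}))) + (rec X. c.b.(c.b.0 + (b.X + X\{c})))\{c})) ⊢ --b--▸ p2
  p2 = c.b.0 + (b.(rec X. c.b.(c.b.0 + (b.X + X\{c}))) + (rec X. c.b.(c.b.0 + (b.X + X\{c})))\{c}) ⊢ --b--▸ p0, --c--▸ p3
  p3 = b.0 ⊢ --b--▸ p4
  p4 = 0 ⊢ ·
LTS(Q): 5 reachable states
  q0 = rec X. c.b.(c.b.0 + (c.X + X\{c})) ⊢ --c--▸ q1
  q1 = b.(c.b.0 + (c.(rec X. c.b.(c.b.0 + (c.X + X\{c}))) + (rec X. c.b.(c.b.0 + (c.X + X\{c})))\{c})) ⊢ --b--▸ q2
  q2 = c.b.0 + (c.(rec X. c.b.(c.b.0 + (c.X + X\{c}))) + (rec X. c.b.(c.b.0 + (c.X + X\{c})))\{c}) ⊢ --c--▸ q0, --c--▸ q3
  q3 = b.0 ⊢ --b--▸ q4
  q4 = 0 ⊢ ·
Coarsest stable partition (strong bisimilarity classes):
  B0 = {p0}
  B1 = {p1}
  B2 = {p2}
  B3 = {p3, q3}
  B4 = {p4, q4}
  B5 = {q0}
  B6 = {q1}
  B7 = {q2}
p0 ∈ B0, q0 ∈ B5 → different blocks

not bisimilar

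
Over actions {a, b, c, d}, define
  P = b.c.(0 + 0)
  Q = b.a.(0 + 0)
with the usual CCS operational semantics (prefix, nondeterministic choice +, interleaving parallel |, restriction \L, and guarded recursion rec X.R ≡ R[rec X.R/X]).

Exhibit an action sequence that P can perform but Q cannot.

LTS(P): 3 reachable states
  m0 = b.c.(0 + 0) → —b→ m1
  m1 = c.(0 + 0) → —c→ m2
  m2 = 0 + 0 → stopped
LTS(Q): 3 reachable states
  n0 = b.a.(0 + 0) → —b→ n1
  n1 = a.(0 + 0) → —a→ n2
  n2 = 0 + 0 → stopped
Executing bc from P (initial set {m0}):
  step 1 (b): {m1}
  step 2 (c): {m2}
  ✓ P
Executing bc from Q (initial set {n0}):
  step 1 (b): {n1}
  step 2 (c): no successor for Q

bc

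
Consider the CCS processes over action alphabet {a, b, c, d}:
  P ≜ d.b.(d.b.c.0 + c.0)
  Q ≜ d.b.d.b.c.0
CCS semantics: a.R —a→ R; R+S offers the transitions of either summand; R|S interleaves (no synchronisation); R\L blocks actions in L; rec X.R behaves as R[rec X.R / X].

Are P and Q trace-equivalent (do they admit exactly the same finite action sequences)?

NO — witness ⟨dbc⟩

Reachable graph of P (6 states):
  u0 = d.b.(d.b.c.0 + c.0) has moves —d→ u1
  u1 = b.(d.b.c.0 + c.0) has moves —b→ u2
  u2 = d.b.c.0 + c.0 has moves —c→ u3, —d→ u4
  u3 = 0 has moves ∅
  u4 = b.c.0 has moves —b→ u5
  u5 = c.0 has moves —c→ u3
Reachable graph of Q (6 states):
  v0 = d.b.d.b.c.0 has moves —d→ v1
  v1 = b.d.b.c.0 has moves —b→ v2
  v2 = d.b.c.0 has moves —d→ v3
  v3 = b.c.0 has moves —b→ v4
  v4 = c.0 has moves —c→ v5
  v5 = 0 has moves ∅
Run σ = ⟨dbc⟩ on P: start {u0}
  step 1 (d): {u1}
  step 2 (b): {u2}
  step 3 (c): {u3}
  P completes σ.
Run σ = ⟨dbc⟩ on Q: start {v0}
  step 1 (d): {v1}
  step 2 (b): {v2}
  step 3 (c): ∅ (Q stuck)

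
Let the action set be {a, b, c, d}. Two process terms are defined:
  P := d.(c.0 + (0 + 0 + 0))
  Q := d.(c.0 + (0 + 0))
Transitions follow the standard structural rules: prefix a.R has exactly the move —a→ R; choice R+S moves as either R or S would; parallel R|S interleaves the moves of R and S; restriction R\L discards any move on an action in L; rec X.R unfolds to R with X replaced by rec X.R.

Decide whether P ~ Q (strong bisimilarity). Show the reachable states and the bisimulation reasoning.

bisimilar

Reachable graph of P (3 states):
  p0 = d.(c.0 + (0 + 0 + 0)) | ··d··> p1
  p1 = c.0 + (0 + 0 + 0) | ··c··> p2
  p2 = 0 | (no moves)
Reachable graph of Q (3 states):
  q0 = d.(c.0 + (0 + 0)) | ··d··> q1
  q1 = c.0 + (0 + 0) | ··c··> q2
  q2 = 0 | (no moves)
Partition-refinement fixed point:
  B0 = {p0, q0}
  B1 = {p1, q1}
  B2 = {p2, q2}
p0 ∈ B0, q0 ∈ B0 → same block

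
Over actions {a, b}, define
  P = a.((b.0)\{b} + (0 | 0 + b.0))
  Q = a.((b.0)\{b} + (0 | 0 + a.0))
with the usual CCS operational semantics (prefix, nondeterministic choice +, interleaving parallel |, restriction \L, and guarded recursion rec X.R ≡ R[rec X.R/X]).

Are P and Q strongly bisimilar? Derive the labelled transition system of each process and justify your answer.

P ≁ Q

Reachable graph of P (3 states):
  m0 = a.((b.0)\{b} + (0 | 0 + b.0)) ⊢ -a-> m1
  m1 = (b.0)\{b} + (0 | 0 + b.0) ⊢ -b-> m2
  m2 = 0 ⊢ deadlocked
Reachable graph of Q (3 states):
  n0 = a.((b.0)\{b} + (0 | 0 + a.0)) ⊢ -a-> n1
  n1 = (b.0)\{b} + (0 | 0 + a.0) ⊢ -a-> n2
  n2 = 0 ⊢ deadlocked
Coarsest stable partition (strong bisimilarity classes):
  B0 = {m0}
  B1 = {m1}
  B2 = {m2, n2}
  B3 = {n0}
  B4 = {n1}
m0 ∈ B0, n0 ∈ B3 → different blocks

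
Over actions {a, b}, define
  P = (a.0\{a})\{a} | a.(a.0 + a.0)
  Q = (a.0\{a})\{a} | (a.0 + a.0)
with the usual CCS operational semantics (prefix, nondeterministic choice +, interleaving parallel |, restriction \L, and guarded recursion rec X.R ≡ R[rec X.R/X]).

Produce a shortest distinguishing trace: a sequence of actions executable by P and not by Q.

aa

Reachable graph of P (3 states):
  p0 = (a.0\{a})\{a} | a.(a.0 + a.0) :: =a=> p1
  p1 = (a.0\{a})\{a} | (a.0 + a.0) :: =a=> p2
  p2 = (a.0\{a})\{a} | 0 :: ∅
Reachable graph of Q (2 states):
  q0 = (a.0\{a})\{a} | (a.0 + a.0) :: =a=> q1
  q1 = (a.0\{a})\{a} | 0 :: ∅
Trace ⟨aa⟩ through P, begin at {p0}:
  [1] a ⇒ {p1}
  [2] a ⇒ {p2}
  ✓ P
Trace ⟨aa⟩ through Q, begin at {q0}:
  [1] a ⇒ {q1}
  [2] a ⇒ ∅  — Q cannot continue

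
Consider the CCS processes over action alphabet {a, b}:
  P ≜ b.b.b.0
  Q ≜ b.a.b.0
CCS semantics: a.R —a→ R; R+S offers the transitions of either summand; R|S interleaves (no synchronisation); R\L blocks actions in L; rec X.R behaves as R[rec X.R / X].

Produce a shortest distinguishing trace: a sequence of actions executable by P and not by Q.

bb

LTS(P): 4 reachable states
  u0 = b.b.b.0 | ··b··> u1
  u1 = b.b.0 | ··b··> u2
  u2 = b.0 | ··b··> u3
  u3 = 0 | stopped
LTS(Q): 4 reachable states
  v0 = b.a.b.0 | ··b··> v1
  v1 = a.b.0 | ··a··> v2
  v2 = b.0 | ··b··> v3
  v3 = 0 | stopped
Trace ⟨bb⟩ through P, begin at {u0}:
  step 1 (b): {u1}
  step 2 (b): {u2}
  ✓ P
Trace ⟨bb⟩ through Q, begin at {v0}:
  step 1 (b): {v1}
  step 2 (b): ∅ (Q stuck)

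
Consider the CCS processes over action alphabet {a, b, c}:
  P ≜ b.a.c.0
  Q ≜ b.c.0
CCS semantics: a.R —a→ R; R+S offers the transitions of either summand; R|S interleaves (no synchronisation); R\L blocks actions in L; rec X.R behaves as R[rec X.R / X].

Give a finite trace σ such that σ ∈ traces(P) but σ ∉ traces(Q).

ba

P's transition system — 4 states:
  m0 = b.a.c.0 has moves --b--▸ m1
  m1 = a.c.0 has moves --a--▸ m2
  m2 = c.0 has moves --c--▸ m3
  m3 = 0 has moves (no moves)
Q's transition system — 3 states:
  n0 = b.c.0 has moves --b--▸ n1
  n1 = c.0 has moves --c--▸ n2
  n2 = 0 has moves (no moves)
Run σ = ⟨ba⟩ on P: start {m0}
  [1] b ⇒ {m1}
  [2] a ⇒ {m2}
  — P admits the full trace.
Run σ = ⟨ba⟩ on Q: start {n0}
  [1] b ⇒ {n1}
  [2] a ⇒ no successor for Q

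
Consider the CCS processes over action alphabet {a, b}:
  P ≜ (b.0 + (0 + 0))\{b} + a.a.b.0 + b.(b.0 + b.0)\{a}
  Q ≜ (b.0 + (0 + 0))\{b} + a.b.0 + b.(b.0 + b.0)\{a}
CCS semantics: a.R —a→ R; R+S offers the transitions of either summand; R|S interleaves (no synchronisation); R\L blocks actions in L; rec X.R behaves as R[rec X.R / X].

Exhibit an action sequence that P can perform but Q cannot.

aa

LTS(P): 6 reachable states
  s0 = (b.0 + (0 + 0))\{b} + a.a.b.0 + b.(b.0 + b.0)\{a} ⊢ =a=> s1, =b=> s2
  s1 = a.b.0 ⊢ =a=> s3
  s2 = (b.0 + b.0)\{a} ⊢ =b=> s4
  s3 = b.0 ⊢ =b=> s5
  s4 = 0\{a} ⊢ ·
  s5 = 0 ⊢ ·
LTS(Q): 5 reachable states
  t0 = (b.0 + (0 + 0))\{b} + a.b.0 + b.(b.0 + b.0)\{a} ⊢ =a=> t1, =b=> t2
  t1 = b.0 ⊢ =b=> t3
  t2 = (b.0 + b.0)\{a} ⊢ =b=> t4
  t3 = 0 ⊢ ·
  t4 = 0\{a} ⊢ ·
Run σ = ⟨aa⟩ on P: start {s0}
  [1] a ⇒ {s1}
  [2] a ⇒ {s3}
  P completes σ.
Run σ = ⟨aa⟩ on Q: start {t0}
  [1] a ⇒ {t1}
  [2] a ⇒ ∅ (Q stuck)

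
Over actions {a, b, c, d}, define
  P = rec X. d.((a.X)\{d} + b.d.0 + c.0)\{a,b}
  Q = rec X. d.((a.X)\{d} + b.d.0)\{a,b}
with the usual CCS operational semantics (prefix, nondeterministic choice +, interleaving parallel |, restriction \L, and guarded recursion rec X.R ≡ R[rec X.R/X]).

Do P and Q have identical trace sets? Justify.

NO — witness ⟨dc⟩

Reachable graph of P (3 states):
  p0 = rec X. d.((a.X)\{d} + b.d.0 + c.0)\{a,b} ⊢ -d-> p1
  p1 = ((a.(rec X. d.((a.X)\{d} + b.d.0 + c.0)\{a,b}))\{d} + b.d.0 + c.0)\{a,b} ⊢ -c-> p2
  p2 = 0\{a,b} ⊢ ∅
Reachable graph of Q (2 states):
  q0 = rec X. d.((a.X)\{d} + b.d.0)\{a,b} ⊢ -d-> q1
  q1 = ((a.(rec X. d.((a.X)\{d} + b.d.0)\{a,b}))\{d} + b.d.0)\{a,b} ⊢ ∅
Run σ = ⟨dc⟩ on P: start {p0}
  after d @ step 1: {p1}
  after c @ step 2: {p2}
  ✓ P
Run σ = ⟨dc⟩ on Q: start {q0}
  after d @ step 1: {q1}
  after c @ step 2: no successor for Q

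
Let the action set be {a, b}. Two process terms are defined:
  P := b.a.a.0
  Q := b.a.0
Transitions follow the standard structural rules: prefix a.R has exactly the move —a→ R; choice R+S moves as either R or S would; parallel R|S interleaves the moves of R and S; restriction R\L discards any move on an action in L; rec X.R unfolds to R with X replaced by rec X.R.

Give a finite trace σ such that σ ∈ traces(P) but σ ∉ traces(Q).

baa

LTS(P): 4 reachable states
  s0 = b.a.a.0 | —b→ s1
  s1 = a.a.0 | —a→ s2
  s2 = a.0 | —a→ s3
  s3 = 0 | (no moves)
LTS(Q): 3 reachable states
  t0 = b.a.0 | —b→ t1
  t1 = a.0 | —a→ t2
  t2 = 0 | (no moves)
Trace ⟨baa⟩ through P, begin at {s0}:
  step 1 (b): {s1}
  step 2 (a): {s2}
  step 3 (a): {s3}
  — P admits the full trace.
Trace ⟨baa⟩ through Q, begin at {t0}:
  step 1 (b): {t1}
  step 2 (a): {t2}
  step 3 (a): ∅  — Q cannot continue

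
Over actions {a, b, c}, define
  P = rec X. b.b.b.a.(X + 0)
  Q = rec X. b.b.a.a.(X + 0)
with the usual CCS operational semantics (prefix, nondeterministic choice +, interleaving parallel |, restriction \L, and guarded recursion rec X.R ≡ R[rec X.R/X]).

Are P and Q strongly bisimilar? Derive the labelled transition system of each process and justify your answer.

P ≁ Q

P's transition system — 5 states:
  p0 = rec X. b.b.b.a.(X + 0) | --b--▸ p1
  p1 = b.b.a.((rec X. b.b.b.a.(X + 0)) + 0) | --b--▸ p2
  p2 = b.a.((rec X. b.b.b.a.(X + 0)) + 0) | --b--▸ p3
  p3 = a.((rec X. b.b.b.a.(X + 0)) + 0) | --a--▸ p4
  p4 = (rec X. b.b.b.a.(X + 0)) + 0 | --b--▸ p1
Q's transition system — 5 states:
  q0 = rec X. b.b.a.a.(X + 0) | --b--▸ q1
  q1 = b.a.a.((rec X. b.b.a.a.(X + 0)) + 0) | --b--▸ q2
  q2 = a.a.((rec X. b.b.a.a.(X + 0)) + 0) | --a--▸ q3
  q3 = a.((rec X. b.b.a.a.(X + 0)) + 0) | --a--▸ q4
  q4 = (rec X. b.b.a.a.(X + 0)) + 0 | --b--▸ q1
Bisimilarity quotient blocks:
  B0 = {p0, p4}
  B1 = {p1}
  B2 = {p2}
  B3 = {p3}
  B4 = {q0, q4}
  B5 = {q1}
  B6 = {q2}
  B7 = {q3}
p0 ∈ B0, q0 ∈ B4 → different blocks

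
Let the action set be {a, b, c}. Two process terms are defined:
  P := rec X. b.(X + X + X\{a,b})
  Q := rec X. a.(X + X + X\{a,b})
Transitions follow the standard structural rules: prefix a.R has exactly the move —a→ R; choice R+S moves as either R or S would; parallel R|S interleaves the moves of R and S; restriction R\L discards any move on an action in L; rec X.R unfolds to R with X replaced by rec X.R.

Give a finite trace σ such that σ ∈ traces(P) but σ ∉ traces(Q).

P's transition system — 2 states:
  p0 = rec X. b.(X + X + X\{a,b}) has moves -b-> p1
  p1 = (rec X. b.(X + X + X\{a,b})) + (rec X. b.(X + X + X\{a,b})) + (rec X. b.(X + X + X\{a,b}))\{a,b} has moves -b-> p1
Q's transition system — 2 states:
  q0 = rec X. a.(X + X + X\{a,b}) has moves -a-> q1
  q1 = (rec X. a.(X + X + X\{a,b})) + (rec X. a.(X + X + X\{a,b})) + (rec X. a.(X + X + X\{a,b}))\{a,b} has moves -a-> q1
Executing b from P (initial set {p0}):
  [1] b ⇒ {p1}
  P completes σ.
Executing b from Q (initial set {q0}):
  [1] b ⇒ ∅  — Q cannot continue

b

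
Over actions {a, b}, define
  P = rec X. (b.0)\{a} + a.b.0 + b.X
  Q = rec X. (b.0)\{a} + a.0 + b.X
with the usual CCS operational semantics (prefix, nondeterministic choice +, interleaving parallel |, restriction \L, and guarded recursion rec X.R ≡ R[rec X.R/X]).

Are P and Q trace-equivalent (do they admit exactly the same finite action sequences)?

traces(P) ≠ traces(Q) — witness ⟨ab⟩

LTS(P): 4 reachable states
  p0 = rec X. (b.0)\{a} + a.b.0 + b.X :: --a--▸ p1, --b--▸ p0, --b--▸ p2
  p1 = b.0 :: --b--▸ p3
  p2 = 0\{a} :: stopped
  p3 = 0 :: stopped
LTS(Q): 3 reachable states
  q0 = rec X. (b.0)\{a} + a.0 + b.X :: --a--▸ q1, --b--▸ q0, --b--▸ q2
  q1 = 0 :: stopped
  q2 = 0\{a} :: stopped
Trace ⟨ab⟩ through P, begin at {p0}:
  [1] a ⇒ {p1}
  [2] b ⇒ {p3}
  P completes σ.
Trace ⟨ab⟩ through Q, begin at {q0}:
  [1] a ⇒ {q1}
  [2] b ⇒ ∅  — Q cannot continue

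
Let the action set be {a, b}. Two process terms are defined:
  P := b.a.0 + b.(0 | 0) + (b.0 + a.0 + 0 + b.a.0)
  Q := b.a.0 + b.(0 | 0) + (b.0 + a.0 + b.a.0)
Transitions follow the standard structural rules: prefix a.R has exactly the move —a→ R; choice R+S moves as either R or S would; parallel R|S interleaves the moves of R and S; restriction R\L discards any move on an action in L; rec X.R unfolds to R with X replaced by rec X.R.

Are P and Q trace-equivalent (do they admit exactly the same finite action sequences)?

traces(P) = traces(Q)

P's transition system — 4 states:
  s0 = b.a.0 + b.(0 | 0) + (b.0 + a.0 + 0 + b.a.0) has moves =a=> s1, =b=> s1, =b=> s2, =b=> s3
  s1 = 0 has moves (no moves)
  s2 = 0 | 0 has moves (no moves)
  s3 = a.0 has moves =a=> s1
Q's transition system — 4 states:
  t0 = b.a.0 + b.(0 | 0) + (b.0 + a.0 + b.a.0) has moves =a=> t1, =b=> t1, =b=> t2, =b=> t3
  t1 = 0 has moves (no moves)
  t2 = 0 | 0 has moves (no moves)
  t3 = a.0 has moves =a=> t1
Coarsest stable partition (strong bisimilarity classes):
  B0 = {s0, t0}
  B1 = {s1, s2, t1, t2}
  B2 = {s3, t3}
s0 ∈ B0, t0 ∈ B0 → same block
Bisimilar ⇒ trace-equivalent.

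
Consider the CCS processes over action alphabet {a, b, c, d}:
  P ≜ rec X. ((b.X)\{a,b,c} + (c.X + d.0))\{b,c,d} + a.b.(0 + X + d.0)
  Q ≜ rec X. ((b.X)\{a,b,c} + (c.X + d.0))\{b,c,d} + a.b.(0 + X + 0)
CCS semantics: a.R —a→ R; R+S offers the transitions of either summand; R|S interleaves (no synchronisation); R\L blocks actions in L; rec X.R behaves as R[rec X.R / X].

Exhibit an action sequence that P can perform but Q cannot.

abd

Reachable graph of P (4 states):
  s0 = rec X. ((b.X)\{a,b,c} + (c.X + d.0))\{b,c,d} + a.b.(0 + X + d.0) | =a=> s1
  s1 = b.(0 + (rec X. ((b.X)\{a,b,c} + (c.X + d.0))\{b,c,d} + a.b.(0 + X + d.0)) + d.0) | =b=> s2
  s2 = 0 + (rec X. ((b.X)\{a,b,c} + (c.X + d.0))\{b,c,d} + a.b.(0 + X + d.0)) + d.0 | =a=> s1, =d=> s3
  s3 = 0 | (no moves)
Reachable graph of Q (3 states):
  t0 = rec X. ((b.X)\{a,b,c} + (c.X + d.0))\{b,c,d} + a.b.(0 + X + 0) | =a=> t1
  t1 = b.(0 + (rec X. ((b.X)\{a,b,c} + (c.X + d.0))\{b,c,d} + a.b.(0 + X + 0)) + 0) | =b=> t2
  t2 = 0 + (rec X. ((b.X)\{a,b,c} + (c.X + d.0))\{b,c,d} + a.b.(0 + X + 0)) + 0 | =a=> t1
Executing abd from P (initial set {s0}):
  after a @ step 1: {s1}
  after b @ step 2: {s2}
  after d @ step 3: {s3}
  — P admits the full trace.
Executing abd from Q (initial set {t0}):
  after a @ step 1: {t1}
  after b @ step 2: {t2}
  after d @ step 3: ∅ (Q stuck)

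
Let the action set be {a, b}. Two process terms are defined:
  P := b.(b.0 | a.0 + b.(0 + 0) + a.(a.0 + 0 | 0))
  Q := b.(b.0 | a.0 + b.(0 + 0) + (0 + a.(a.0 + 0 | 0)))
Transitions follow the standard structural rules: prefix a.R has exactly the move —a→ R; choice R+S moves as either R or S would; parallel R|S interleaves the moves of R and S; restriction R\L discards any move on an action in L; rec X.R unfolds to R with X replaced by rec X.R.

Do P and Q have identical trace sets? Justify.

trace-equivalent

P's transition system — 8 states:
  p0 = b.(b.0 | a.0 + b.(0 + 0) + a.(a.0 + 0 | 0)) ⊢ —b→ p1
  p1 = b.0 | a.0 + b.(0 + 0) + a.(a.0 + 0 | 0) ⊢ —a→ p2, —a→ p3, —b→ p4, —b→ p5
  p2 = a.0 + 0 | 0 ⊢ —a→ p6
  p3 = b.0 | 0 ⊢ —b→ p7
  p4 = 0 + 0 ⊢ ∅
  p5 = 0 | a.0 ⊢ —a→ p7
  p6 = 0 ⊢ ∅
  p7 = 0 | 0 ⊢ ∅
Q's transition system — 8 states:
  q0 = b.(b.0 | a.0 + b.(0 + 0) + (0 + a.(a.0 + 0 | 0))) ⊢ —b→ q1
  q1 = b.0 | a.0 + b.(0 + 0) + (0 + a.(a.0 + 0 | 0)) ⊢ —a→ q2, —a→ q3, —b→ q4, —b→ q5
  q2 = a.0 + 0 | 0 ⊢ —a→ q6
  q3 = b.0 | 0 ⊢ —b→ q7
  q4 = 0 + 0 ⊢ ∅
  q5 = 0 | a.0 ⊢ —a→ q7
  q6 = 0 ⊢ ∅
  q7 = 0 | 0 ⊢ ∅
Coarsest stable partition (strong bisimilarity classes):
  B0 = {p0, q0}
  B1 = {p1, q1}
  B2 = {p2, p5, q2, q5}
  B3 = {p4, p6, p7, q4, q6, q7}
  B4 = {p3, q3}
p0 ∈ B0, q0 ∈ B0 → same block
Bisimilar ⇒ trace-equivalent.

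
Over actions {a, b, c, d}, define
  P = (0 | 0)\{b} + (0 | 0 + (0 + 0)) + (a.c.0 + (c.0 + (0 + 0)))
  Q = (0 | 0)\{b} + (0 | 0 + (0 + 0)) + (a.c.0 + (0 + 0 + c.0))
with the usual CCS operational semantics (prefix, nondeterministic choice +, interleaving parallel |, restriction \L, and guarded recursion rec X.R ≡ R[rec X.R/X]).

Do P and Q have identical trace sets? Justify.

Reachable graph of P (3 states):
  u0 = (0 | 0)\{b} + (0 | 0 + (0 + 0)) + (a.c.0 + (c.0 + (0 + 0))) has moves ··a··> u1, ··c··> u2
  u1 = c.0 has moves ··c··> u2
  u2 = 0 has moves deadlocked
Reachable graph of Q (3 states):
  v0 = (0 | 0)\{b} + (0 | 0 + (0 + 0)) + (a.c.0 + (0 + 0 + c.0)) has moves ··a··> v1, ··c··> v2
  v1 = c.0 has moves ··c··> v2
  v2 = 0 has moves deadlocked
Coarsest stable partition (strong bisimilarity classes):
  B0 = {u0, v0}
  B1 = {u1, v1}
  B2 = {u2, v2}
u0 ∈ B0, v0 ∈ B0 → same block
Bisimilar ⇒ trace-equivalent.

trace-equivalent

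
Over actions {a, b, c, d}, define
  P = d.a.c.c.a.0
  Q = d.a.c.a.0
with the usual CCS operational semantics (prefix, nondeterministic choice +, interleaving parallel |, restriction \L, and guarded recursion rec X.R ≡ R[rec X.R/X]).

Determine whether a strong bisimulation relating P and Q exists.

P ≁ Q

Reachable graph of P (6 states):
  u0 = d.a.c.c.a.0 → ··d··> u1
  u1 = a.c.c.a.0 → ··a··> u2
  u2 = c.c.a.0 → ··c··> u3
  u3 = c.a.0 → ··c··> u4
  u4 = a.0 → ··a··> u5
  u5 = 0 → deadlocked
Reachable graph of Q (5 states):
  v0 = d.a.c.a.0 → ··d··> v1
  v1 = a.c.a.0 → ··a··> v2
  v2 = c.a.0 → ··c··> v3
  v3 = a.0 → ··a··> v4
  v4 = 0 → deadlocked
Bisimilarity quotient blocks:
  B0 = {u0}
  B1 = {u1}
  B2 = {u2}
  B3 = {u3, v2}
  B4 = {u4, v3}
  B5 = {u5, v4}
  B6 = {v0}
  B7 = {v1}
u0 ∈ B0, v0 ∈ B6 → different blocks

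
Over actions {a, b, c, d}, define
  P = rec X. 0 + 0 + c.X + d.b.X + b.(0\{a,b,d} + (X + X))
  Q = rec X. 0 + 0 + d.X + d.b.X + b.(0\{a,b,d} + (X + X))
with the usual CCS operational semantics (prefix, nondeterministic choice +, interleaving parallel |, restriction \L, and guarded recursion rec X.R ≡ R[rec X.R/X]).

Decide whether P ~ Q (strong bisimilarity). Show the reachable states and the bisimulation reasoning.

P ≁ Q

Reachable graph of P (3 states):
  m0 = rec X. 0 + 0 + c.X + d.b.X + b.(0\{a,b,d} + (X + X)) has moves =b=> m1, =c=> m0, =d=> m2
  m1 = 0\{a,b,d} + ((rec X. 0 + 0 + c.X + d.b.X + b.(0\{a,b,d} + (X + X))) + (rec X. 0 + 0 + c.X + d.b.X + b.(0\{a,b,d} + (X + X)))) has moves =b=> m1, =c=> m0, =d=> m2
  m2 = b.(rec X. 0 + 0 + c.X + d.b.X + b.(0\{a,b,d} + (X + X))) has moves =b=> m0
Reachable graph of Q (3 states):
  n0 = rec X. 0 + 0 + d.X + d.b.X + b.(0\{a,b,d} + (X + X)) has moves =b=> n1, =d=> n0, =d=> n2
  n1 = 0\{a,b,d} + ((rec X. 0 + 0 + d.X + d.b.X + b.(0\{a,b,d} + (X + X))) + (rec X. 0 + 0 + d.X + d.b.X + b.(0\{a,b,d} + (X + X)))) has moves =b=> n1, =d=> n0, =d=> n2
  n2 = b.(rec X. 0 + 0 + d.X + d.b.X + b.(0\{a,b,d} + (X + X))) has moves =b=> n0
Partition-refinement fixed point:
  B0 = {m0, m1}
  B1 = {m2}
  B2 = {n0, n1}
  B3 = {n2}
m0 ∈ B0, n0 ∈ B2 → different blocks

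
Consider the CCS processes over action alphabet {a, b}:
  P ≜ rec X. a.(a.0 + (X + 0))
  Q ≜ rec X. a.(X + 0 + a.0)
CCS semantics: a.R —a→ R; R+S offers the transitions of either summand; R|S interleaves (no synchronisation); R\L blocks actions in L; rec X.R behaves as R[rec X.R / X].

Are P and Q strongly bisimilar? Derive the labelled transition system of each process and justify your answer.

YES

Reachable graph of P (3 states):
  m0 = rec X. a.(a.0 + (X + 0)) :: —a→ m1
  m1 = a.0 + ((rec X. a.(a.0 + (X + 0))) + 0) :: —a→ m1, —a→ m2
  m2 = 0 :: stopped
Reachable graph of Q (3 states):
  n0 = rec X. a.(X + 0 + a.0) :: —a→ n1
  n1 = (rec X. a.(X + 0 + a.0)) + 0 + a.0 :: —a→ n1, —a→ n2
  n2 = 0 :: stopped
Partition-refinement fixed point:
  B0 = {m0, n0}
  B1 = {m1, n1}
  B2 = {m2, n2}
m0 ∈ B0, n0 ∈ B0 → same block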